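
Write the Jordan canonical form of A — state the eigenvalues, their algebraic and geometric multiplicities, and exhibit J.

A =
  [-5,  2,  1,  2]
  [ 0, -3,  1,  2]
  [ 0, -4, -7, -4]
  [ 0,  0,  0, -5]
J_2(-5) ⊕ J_1(-5) ⊕ J_1(-5)

The characteristic polynomial is
  det(x·I − A) = x^4 + 20*x^3 + 150*x^2 + 500*x + 625 = (x + 5)^4

Eigenvalues and multiplicities (the geometric multiplicity of λ is n − rank(A − λI), which equals the number of Jordan blocks for λ):
  λ = -5: algebraic multiplicity = 4, geometric multiplicity = 3

Determining the block sizes for each eigenvalue:
  λ = -5: 3 blocks summing to 4 forces exactly one block of size 2 and the rest size 1 → block sizes [2, 1, 1]

Assembling the blocks gives a Jordan form
J =
  [-5,  1,  0,  0]
  [ 0, -5,  0,  0]
  [ 0,  0, -5,  0]
  [ 0,  0,  0, -5]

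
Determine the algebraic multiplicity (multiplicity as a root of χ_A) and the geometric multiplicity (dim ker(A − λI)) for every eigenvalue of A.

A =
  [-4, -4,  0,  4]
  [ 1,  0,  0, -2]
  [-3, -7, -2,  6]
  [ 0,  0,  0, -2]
λ = -2: alg = 4, geom = 2

Step 1 — factor the characteristic polynomial to read off the algebraic multiplicities:
  χ_A(x) = (x + 2)^4

Step 2 — compute geometric multiplicities via the rank-nullity identity g(λ) = n − rank(A − λI):
  rank(A − (-2)·I) = 2, so dim ker(A − (-2)·I) = n − 2 = 2

Summary:
  λ = -2: algebraic multiplicity = 4, geometric multiplicity = 2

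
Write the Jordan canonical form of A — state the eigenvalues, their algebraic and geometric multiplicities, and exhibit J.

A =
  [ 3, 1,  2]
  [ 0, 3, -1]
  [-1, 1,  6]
J_3(4)

The characteristic polynomial is
  det(x·I − A) = x^3 - 12*x^2 + 48*x - 64 = (x - 4)^3

Eigenvalues and multiplicities (the geometric multiplicity of λ is n − rank(A − λI), which equals the number of Jordan blocks for λ):
  λ = 4: algebraic multiplicity = 3, geometric multiplicity = 1

Determining the block sizes for each eigenvalue:
  λ = 4: one block (gm = 1), so the single block has size am = 3 → block sizes [3]

Assembling the blocks gives a Jordan form
J =
  [4, 1, 0]
  [0, 4, 1]
  [0, 0, 4]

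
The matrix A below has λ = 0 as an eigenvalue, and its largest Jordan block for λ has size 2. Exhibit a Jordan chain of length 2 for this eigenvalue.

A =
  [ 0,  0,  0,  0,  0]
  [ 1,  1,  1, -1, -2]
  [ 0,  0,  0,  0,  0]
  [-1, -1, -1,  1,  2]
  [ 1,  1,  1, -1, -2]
A Jordan chain for λ = 0 of length 2:
v_1 = (0, 1, 0, -1, 1)ᵀ
v_2 = (1, 0, 0, 0, 0)ᵀ

Let N = A − (0)·I. We want v_2 with N^2 v_2 = 0 but N^1 v_2 ≠ 0; then v_{j-1} := N · v_j for j = 2, …, 2.

Pick v_2 = (1, 0, 0, 0, 0)ᵀ.
Then v_1 = N · v_2 = (0, 1, 0, -1, 1)ᵀ.

Sanity check: (A − (0)·I) v_1 = (0, 0, 0, 0, 0)ᵀ = 0. ✓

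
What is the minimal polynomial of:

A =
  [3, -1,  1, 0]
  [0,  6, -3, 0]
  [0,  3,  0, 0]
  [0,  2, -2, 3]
x^2 - 6*x + 9

The characteristic polynomial is χ_A(x) = (x - 3)^4, so the eigenvalues are known. The minimal polynomial is
  m_A(x) = Π_λ (x − λ)^{k_λ}
where k_λ is the size of the *largest* Jordan block for λ (equivalently, the smallest k with (A − λI)^k v = 0 for every generalised eigenvector v of λ).

  λ = 3: largest Jordan block has size 2, contributing (x − 3)^2

So m_A(x) = (x - 3)^2 = x^2 - 6*x + 9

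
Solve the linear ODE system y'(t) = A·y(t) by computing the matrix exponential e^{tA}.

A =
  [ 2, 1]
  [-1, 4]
e^{tA} =
  [-t*exp(3*t) + exp(3*t), t*exp(3*t)]
  [-t*exp(3*t), t*exp(3*t) + exp(3*t)]

Strategy: write A = P · J · P⁻¹ where J is a Jordan canonical form, so e^{tA} = P · e^{tJ} · P⁻¹, and e^{tJ} can be computed block-by-block.

A has Jordan form
J =
  [3, 1]
  [0, 3]
(up to reordering of blocks).

Per-block formulas:
  For a 2×2 Jordan block J_2(3): exp(t · J_2(3)) = e^(3t)·(I + t·N), where N is the 2×2 nilpotent shift.

After assembling e^{tJ} and conjugating by P, we get:

e^{tA} =
  [-t*exp(3*t) + exp(3*t), t*exp(3*t)]
  [-t*exp(3*t), t*exp(3*t) + exp(3*t)]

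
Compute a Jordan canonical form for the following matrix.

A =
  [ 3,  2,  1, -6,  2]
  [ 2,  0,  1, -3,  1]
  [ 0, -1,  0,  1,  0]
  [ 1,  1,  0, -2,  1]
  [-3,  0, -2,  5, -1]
J_3(0) ⊕ J_2(0)

The characteristic polynomial is
  det(x·I − A) = x^5

Eigenvalues and multiplicities (the geometric multiplicity of λ is n − rank(A − λI), which equals the number of Jordan blocks for λ):
  λ = 0: algebraic multiplicity = 5, geometric multiplicity = 2

Determining the block sizes for each eigenvalue:
  λ = 0: with am = 5 and gm = 2, the partition is not yet determined (e.g. several partitions of 5 into 2 parts exist). Let N = A − (0)·I. Computing rank(N^1) = 3, rank(N^2) = 1, rank(N^3) = 0; the number of blocks of size ≥ j is rank(N^{j−1}) − rank(N^j), giving [2, 2, 1]. So we have 1 block(s) of size 3, 1 block(s) of size 2 → block sizes [3, 2]

Assembling the blocks gives a Jordan form
J =
  [0, 1, 0, 0, 0]
  [0, 0, 1, 0, 0]
  [0, 0, 0, 0, 0]
  [0, 0, 0, 0, 1]
  [0, 0, 0, 0, 0]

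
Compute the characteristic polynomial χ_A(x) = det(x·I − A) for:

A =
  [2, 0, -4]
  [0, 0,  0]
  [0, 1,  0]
x^3 - 2*x^2

Expanding det(x·I − A) (e.g. by cofactor expansion or by noting that A is similar to its Jordan form J, which has the same characteristic polynomial as A) gives
  χ_A(x) = x^3 - 2*x^2
which factors as x^2*(x - 2). The eigenvalues (with algebraic multiplicities) are λ = 0 with multiplicity 2, λ = 2 with multiplicity 1.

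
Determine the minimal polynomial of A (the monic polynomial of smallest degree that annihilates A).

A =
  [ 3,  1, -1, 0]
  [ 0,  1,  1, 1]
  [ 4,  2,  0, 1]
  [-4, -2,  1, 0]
x^2 - 2*x + 1

The characteristic polynomial is χ_A(x) = (x - 1)^4, so the eigenvalues are known. The minimal polynomial is
  m_A(x) = Π_λ (x − λ)^{k_λ}
where k_λ is the size of the *largest* Jordan block for λ (equivalently, the smallest k with (A − λI)^k v = 0 for every generalised eigenvector v of λ).

  λ = 1: largest Jordan block has size 2, contributing (x − 1)^2

So m_A(x) = (x - 1)^2 = x^2 - 2*x + 1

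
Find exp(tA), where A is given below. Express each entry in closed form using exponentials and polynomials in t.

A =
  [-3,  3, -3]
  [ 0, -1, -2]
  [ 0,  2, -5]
e^{tA} =
  [exp(-3*t), 3*t*exp(-3*t), -3*t*exp(-3*t)]
  [0, 2*t*exp(-3*t) + exp(-3*t), -2*t*exp(-3*t)]
  [0, 2*t*exp(-3*t), -2*t*exp(-3*t) + exp(-3*t)]

Strategy: write A = P · J · P⁻¹ where J is a Jordan canonical form, so e^{tA} = P · e^{tJ} · P⁻¹, and e^{tJ} can be computed block-by-block.

A has Jordan form
J =
  [-3,  1,  0]
  [ 0, -3,  0]
  [ 0,  0, -3]
(up to reordering of blocks).

Per-block formulas:
  For a 1×1 block at λ = -3: exp(t · [-3]) = [e^(-3t)].
  For a 2×2 Jordan block J_2(-3): exp(t · J_2(-3)) = e^(-3t)·(I + t·N), where N is the 2×2 nilpotent shift.

After assembling e^{tJ} and conjugating by P, we get:

e^{tA} =
  [exp(-3*t), 3*t*exp(-3*t), -3*t*exp(-3*t)]
  [0, 2*t*exp(-3*t) + exp(-3*t), -2*t*exp(-3*t)]
  [0, 2*t*exp(-3*t), -2*t*exp(-3*t) + exp(-3*t)]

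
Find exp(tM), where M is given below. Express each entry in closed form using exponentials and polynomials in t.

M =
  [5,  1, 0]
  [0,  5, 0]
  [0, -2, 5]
e^{tM} =
  [exp(5*t), t*exp(5*t), 0]
  [0, exp(5*t), 0]
  [0, -2*t*exp(5*t), exp(5*t)]

Strategy: write M = P · J · P⁻¹ where J is a Jordan canonical form, so e^{tM} = P · e^{tJ} · P⁻¹, and e^{tJ} can be computed block-by-block.

M has Jordan form
J =
  [5, 1, 0]
  [0, 5, 0]
  [0, 0, 5]
(up to reordering of blocks).

Per-block formulas:
  For a 2×2 Jordan block J_2(5): exp(t · J_2(5)) = e^(5t)·(I + t·N), where N is the 2×2 nilpotent shift.
  For a 1×1 block at λ = 5: exp(t · [5]) = [e^(5t)].

After assembling e^{tJ} and conjugating by P, we get:

e^{tM} =
  [exp(5*t), t*exp(5*t), 0]
  [0, exp(5*t), 0]
  [0, -2*t*exp(5*t), exp(5*t)]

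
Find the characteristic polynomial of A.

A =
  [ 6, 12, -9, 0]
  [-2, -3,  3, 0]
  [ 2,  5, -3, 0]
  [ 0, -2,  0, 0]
x^4

Expanding det(x·I − A) (e.g. by cofactor expansion or by noting that A is similar to its Jordan form J, which has the same characteristic polynomial as A) gives
  χ_A(x) = x^4
which factors as x^4. The eigenvalues (with algebraic multiplicities) are λ = 0 with multiplicity 4.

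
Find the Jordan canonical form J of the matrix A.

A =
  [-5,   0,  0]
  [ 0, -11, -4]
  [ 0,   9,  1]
J_2(-5) ⊕ J_1(-5)

The characteristic polynomial is
  det(x·I − A) = x^3 + 15*x^2 + 75*x + 125 = (x + 5)^3

Eigenvalues and multiplicities (the geometric multiplicity of λ is n − rank(A − λI), which equals the number of Jordan blocks for λ):
  λ = -5: algebraic multiplicity = 3, geometric multiplicity = 2

Determining the block sizes for each eigenvalue:
  λ = -5: 2 blocks summing to 3 forces exactly one block of size 2 and the rest size 1 → block sizes [2, 1]

Assembling the blocks gives a Jordan form
J =
  [-5,  1,  0]
  [ 0, -5,  0]
  [ 0,  0, -5]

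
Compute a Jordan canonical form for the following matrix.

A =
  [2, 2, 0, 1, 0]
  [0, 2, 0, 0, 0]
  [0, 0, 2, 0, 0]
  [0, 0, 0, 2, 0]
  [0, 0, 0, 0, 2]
J_2(2) ⊕ J_1(2) ⊕ J_1(2) ⊕ J_1(2)

The characteristic polynomial is
  det(x·I − A) = x^5 - 10*x^4 + 40*x^3 - 80*x^2 + 80*x - 32 = (x - 2)^5

Eigenvalues and multiplicities (the geometric multiplicity of λ is n − rank(A − λI), which equals the number of Jordan blocks for λ):
  λ = 2: algebraic multiplicity = 5, geometric multiplicity = 4

Determining the block sizes for each eigenvalue:
  λ = 2: 4 blocks summing to 5 forces exactly one block of size 2 and the rest size 1 → block sizes [2, 1, 1, 1]

Assembling the blocks gives a Jordan form
J =
  [2, 1, 0, 0, 0]
  [0, 2, 0, 0, 0]
  [0, 0, 2, 0, 0]
  [0, 0, 0, 2, 0]
  [0, 0, 0, 0, 2]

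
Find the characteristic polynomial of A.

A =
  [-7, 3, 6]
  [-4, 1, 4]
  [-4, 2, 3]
x^3 + 3*x^2 + 3*x + 1

Expanding det(x·I − A) (e.g. by cofactor expansion or by noting that A is similar to its Jordan form J, which has the same characteristic polynomial as A) gives
  χ_A(x) = x^3 + 3*x^2 + 3*x + 1
which factors as (x + 1)^3. The eigenvalues (with algebraic multiplicities) are λ = -1 with multiplicity 3.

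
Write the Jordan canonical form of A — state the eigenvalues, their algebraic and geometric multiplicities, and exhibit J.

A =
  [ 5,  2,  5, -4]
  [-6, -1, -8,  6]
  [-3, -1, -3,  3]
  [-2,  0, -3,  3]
J_3(1) ⊕ J_1(1)

The characteristic polynomial is
  det(x·I − A) = x^4 - 4*x^3 + 6*x^2 - 4*x + 1 = (x - 1)^4

Eigenvalues and multiplicities (the geometric multiplicity of λ is n − rank(A − λI), which equals the number of Jordan blocks for λ):
  λ = 1: algebraic multiplicity = 4, geometric multiplicity = 2

Determining the block sizes for each eigenvalue:
  λ = 1: with am = 4 and gm = 2, the partition is not yet determined (e.g. several partitions of 4 into 2 parts exist). Let N = A − (1)·I. Computing rank(N^1) = 2, rank(N^2) = 1, rank(N^3) = 0; the number of blocks of size ≥ j is rank(N^{j−1}) − rank(N^j), giving [2, 1, 1]. So we have 1 block(s) of size 3, 1 block(s) of size 1 → block sizes [3, 1]

Assembling the blocks gives a Jordan form
J =
  [1, 1, 0, 0]
  [0, 1, 1, 0]
  [0, 0, 1, 0]
  [0, 0, 0, 1]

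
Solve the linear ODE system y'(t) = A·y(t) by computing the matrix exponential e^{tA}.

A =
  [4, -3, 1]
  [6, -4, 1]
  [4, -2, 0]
e^{tA} =
  [t^2 + 4*t + 1, -t^2 - 3*t, t^2/2 + t]
  [2*t^2 + 6*t, -2*t^2 - 4*t + 1, t^2 + t]
  [2*t^2 + 4*t, -2*t^2 - 2*t, t^2 + 1]

Strategy: write A = P · J · P⁻¹ where J is a Jordan canonical form, so e^{tA} = P · e^{tJ} · P⁻¹, and e^{tJ} can be computed block-by-block.

A has Jordan form
J =
  [0, 1, 0]
  [0, 0, 1]
  [0, 0, 0]
(up to reordering of blocks).

Per-block formulas:
  For a 3×3 Jordan block J_3(0): exp(t · J_3(0)) = e^(0t)·(I + t·N + (t^2/2)·N^2), where N is the 3×3 nilpotent shift.

After assembling e^{tJ} and conjugating by P, we get:

e^{tA} =
  [t^2 + 4*t + 1, -t^2 - 3*t, t^2/2 + t]
  [2*t^2 + 6*t, -2*t^2 - 4*t + 1, t^2 + t]
  [2*t^2 + 4*t, -2*t^2 - 2*t, t^2 + 1]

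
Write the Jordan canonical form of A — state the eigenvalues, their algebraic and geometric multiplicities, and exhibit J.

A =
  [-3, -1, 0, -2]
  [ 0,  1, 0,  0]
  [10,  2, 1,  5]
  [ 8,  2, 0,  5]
J_2(1) ⊕ J_2(1)

The characteristic polynomial is
  det(x·I − A) = x^4 - 4*x^3 + 6*x^2 - 4*x + 1 = (x - 1)^4

Eigenvalues and multiplicities (the geometric multiplicity of λ is n − rank(A − λI), which equals the number of Jordan blocks for λ):
  λ = 1: algebraic multiplicity = 4, geometric multiplicity = 2

Determining the block sizes for each eigenvalue:
  λ = 1: with am = 4 and gm = 2, the partition is not yet determined (e.g. several partitions of 4 into 2 parts exist). Let N = A − (1)·I. Computing rank(N^1) = 2, rank(N^2) = 0; the number of blocks of size ≥ j is rank(N^{j−1}) − rank(N^j), giving [2, 2]. So we have 2 block(s) of size 2 → block sizes [2, 2]

Assembling the blocks gives a Jordan form
J =
  [1, 1, 0, 0]
  [0, 1, 0, 0]
  [0, 0, 1, 1]
  [0, 0, 0, 1]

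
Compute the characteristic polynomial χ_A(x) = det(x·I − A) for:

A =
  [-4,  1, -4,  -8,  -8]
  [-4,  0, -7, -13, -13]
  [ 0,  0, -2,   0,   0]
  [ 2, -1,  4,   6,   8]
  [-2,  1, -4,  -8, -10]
x^5 + 10*x^4 + 40*x^3 + 80*x^2 + 80*x + 32

Expanding det(x·I − A) (e.g. by cofactor expansion or by noting that A is similar to its Jordan form J, which has the same characteristic polynomial as A) gives
  χ_A(x) = x^5 + 10*x^4 + 40*x^3 + 80*x^2 + 80*x + 32
which factors as (x + 2)^5. The eigenvalues (with algebraic multiplicities) are λ = -2 with multiplicity 5.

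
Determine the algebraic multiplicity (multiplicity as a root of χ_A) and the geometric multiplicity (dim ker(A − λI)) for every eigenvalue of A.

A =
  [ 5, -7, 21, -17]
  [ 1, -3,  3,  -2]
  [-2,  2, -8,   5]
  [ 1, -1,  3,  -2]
λ = -2: alg = 4, geom = 2

Step 1 — factor the characteristic polynomial to read off the algebraic multiplicities:
  χ_A(x) = (x + 2)^4

Step 2 — compute geometric multiplicities via the rank-nullity identity g(λ) = n − rank(A − λI):
  rank(A − (-2)·I) = 2, so dim ker(A − (-2)·I) = n − 2 = 2

Summary:
  λ = -2: algebraic multiplicity = 4, geometric multiplicity = 2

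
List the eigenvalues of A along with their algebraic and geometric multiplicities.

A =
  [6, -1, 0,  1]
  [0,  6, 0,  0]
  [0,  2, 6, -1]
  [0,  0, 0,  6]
λ = 6: alg = 4, geom = 2

Step 1 — factor the characteristic polynomial to read off the algebraic multiplicities:
  χ_A(x) = (x - 6)^4

Step 2 — compute geometric multiplicities via the rank-nullity identity g(λ) = n − rank(A − λI):
  rank(A − (6)·I) = 2, so dim ker(A − (6)·I) = n − 2 = 2

Summary:
  λ = 6: algebraic multiplicity = 4, geometric multiplicity = 2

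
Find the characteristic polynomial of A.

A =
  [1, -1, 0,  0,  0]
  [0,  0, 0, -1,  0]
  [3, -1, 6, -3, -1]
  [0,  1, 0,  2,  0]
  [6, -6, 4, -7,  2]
x^5 - 11*x^4 + 43*x^3 - 73*x^2 + 56*x - 16

Expanding det(x·I − A) (e.g. by cofactor expansion or by noting that A is similar to its Jordan form J, which has the same characteristic polynomial as A) gives
  χ_A(x) = x^5 - 11*x^4 + 43*x^3 - 73*x^2 + 56*x - 16
which factors as (x - 4)^2*(x - 1)^3. The eigenvalues (with algebraic multiplicities) are λ = 1 with multiplicity 3, λ = 4 with multiplicity 2.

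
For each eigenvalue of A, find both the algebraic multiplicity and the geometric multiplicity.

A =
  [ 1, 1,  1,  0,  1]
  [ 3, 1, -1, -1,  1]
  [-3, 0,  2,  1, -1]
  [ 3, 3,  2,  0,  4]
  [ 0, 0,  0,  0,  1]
λ = 1: alg = 5, geom = 3

Step 1 — factor the characteristic polynomial to read off the algebraic multiplicities:
  χ_A(x) = (x - 1)^5

Step 2 — compute geometric multiplicities via the rank-nullity identity g(λ) = n − rank(A − λI):
  rank(A − (1)·I) = 2, so dim ker(A − (1)·I) = n − 2 = 3

Summary:
  λ = 1: algebraic multiplicity = 5, geometric multiplicity = 3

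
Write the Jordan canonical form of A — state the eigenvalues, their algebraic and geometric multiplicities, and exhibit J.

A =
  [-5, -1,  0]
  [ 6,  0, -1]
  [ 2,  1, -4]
J_3(-3)

The characteristic polynomial is
  det(x·I − A) = x^3 + 9*x^2 + 27*x + 27 = (x + 3)^3

Eigenvalues and multiplicities (the geometric multiplicity of λ is n − rank(A − λI), which equals the number of Jordan blocks for λ):
  λ = -3: algebraic multiplicity = 3, geometric multiplicity = 1

Determining the block sizes for each eigenvalue:
  λ = -3: one block (gm = 1), so the single block has size am = 3 → block sizes [3]

Assembling the blocks gives a Jordan form
J =
  [-3,  1,  0]
  [ 0, -3,  1]
  [ 0,  0, -3]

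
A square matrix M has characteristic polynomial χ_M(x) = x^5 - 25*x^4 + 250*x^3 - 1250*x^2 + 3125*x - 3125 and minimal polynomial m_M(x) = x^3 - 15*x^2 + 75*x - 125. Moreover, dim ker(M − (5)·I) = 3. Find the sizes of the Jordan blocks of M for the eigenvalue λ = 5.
Block sizes for λ = 5: [3, 1, 1]

Step 1 — from the characteristic polynomial, algebraic multiplicity of λ = 5 is 5. From dim ker(M − (5)·I) = 3, there are exactly 3 Jordan blocks for λ = 5.
Step 2 — from the minimal polynomial, the factor (x − 5)^3 tells us the largest block for λ = 5 has size 3.
Step 3 — with total size 5, 3 blocks, and largest block 3, the block sizes (in nonincreasing order) are [3, 1, 1].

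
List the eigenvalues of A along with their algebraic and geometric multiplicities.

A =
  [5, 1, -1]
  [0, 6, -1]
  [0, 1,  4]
λ = 5: alg = 3, geom = 2

Step 1 — factor the characteristic polynomial to read off the algebraic multiplicities:
  χ_A(x) = (x - 5)^3

Step 2 — compute geometric multiplicities via the rank-nullity identity g(λ) = n − rank(A − λI):
  rank(A − (5)·I) = 1, so dim ker(A − (5)·I) = n − 1 = 2

Summary:
  λ = 5: algebraic multiplicity = 3, geometric multiplicity = 2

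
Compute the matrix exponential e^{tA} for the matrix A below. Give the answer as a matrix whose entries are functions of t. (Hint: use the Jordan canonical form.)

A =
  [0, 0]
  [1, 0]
e^{tA} =
  [1, 0]
  [t, 1]

Strategy: write A = P · J · P⁻¹ where J is a Jordan canonical form, so e^{tA} = P · e^{tJ} · P⁻¹, and e^{tJ} can be computed block-by-block.

A has Jordan form
J =
  [0, 1]
  [0, 0]
(up to reordering of blocks).

Per-block formulas:
  For a 2×2 Jordan block J_2(0): exp(t · J_2(0)) = e^(0t)·(I + t·N), where N is the 2×2 nilpotent shift.

After assembling e^{tJ} and conjugating by P, we get:

e^{tA} =
  [1, 0]
  [t, 1]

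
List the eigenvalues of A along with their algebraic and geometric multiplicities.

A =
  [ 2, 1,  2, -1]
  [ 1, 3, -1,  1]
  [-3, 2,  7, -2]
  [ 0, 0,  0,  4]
λ = 4: alg = 4, geom = 2

Step 1 — factor the characteristic polynomial to read off the algebraic multiplicities:
  χ_A(x) = (x - 4)^4

Step 2 — compute geometric multiplicities via the rank-nullity identity g(λ) = n − rank(A − λI):
  rank(A − (4)·I) = 2, so dim ker(A − (4)·I) = n − 2 = 2

Summary:
  λ = 4: algebraic multiplicity = 4, geometric multiplicity = 2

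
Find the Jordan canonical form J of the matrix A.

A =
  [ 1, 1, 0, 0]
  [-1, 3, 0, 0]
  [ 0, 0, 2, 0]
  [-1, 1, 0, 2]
J_2(2) ⊕ J_1(2) ⊕ J_1(2)

The characteristic polynomial is
  det(x·I − A) = x^4 - 8*x^3 + 24*x^2 - 32*x + 16 = (x - 2)^4

Eigenvalues and multiplicities (the geometric multiplicity of λ is n − rank(A − λI), which equals the number of Jordan blocks for λ):
  λ = 2: algebraic multiplicity = 4, geometric multiplicity = 3

Determining the block sizes for each eigenvalue:
  λ = 2: 3 blocks summing to 4 forces exactly one block of size 2 and the rest size 1 → block sizes [2, 1, 1]

Assembling the blocks gives a Jordan form
J =
  [2, 1, 0, 0]
  [0, 2, 0, 0]
  [0, 0, 2, 0]
  [0, 0, 0, 2]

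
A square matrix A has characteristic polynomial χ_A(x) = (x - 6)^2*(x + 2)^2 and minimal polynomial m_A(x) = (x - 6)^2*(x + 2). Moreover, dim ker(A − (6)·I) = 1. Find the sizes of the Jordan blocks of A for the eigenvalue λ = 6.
Block sizes for λ = 6: [2]

Step 1 — from the characteristic polynomial, algebraic multiplicity of λ = 6 is 2. From dim ker(A − (6)·I) = 1, there are exactly 1 Jordan blocks for λ = 6.
Step 2 — from the minimal polynomial, the factor (x − 6)^2 tells us the largest block for λ = 6 has size 2.
Step 3 — with total size 2, 1 blocks, and largest block 2, the block sizes (in nonincreasing order) are [2].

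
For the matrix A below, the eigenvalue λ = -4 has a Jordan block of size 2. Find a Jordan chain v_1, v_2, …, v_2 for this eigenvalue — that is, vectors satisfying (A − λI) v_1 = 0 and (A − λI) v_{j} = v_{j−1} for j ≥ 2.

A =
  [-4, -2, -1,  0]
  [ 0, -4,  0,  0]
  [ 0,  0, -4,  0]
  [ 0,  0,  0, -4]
A Jordan chain for λ = -4 of length 2:
v_1 = (-2, 0, 0, 0)ᵀ
v_2 = (0, 1, 0, 0)ᵀ

Let N = A − (-4)·I. We want v_2 with N^2 v_2 = 0 but N^1 v_2 ≠ 0; then v_{j-1} := N · v_j for j = 2, …, 2.

Pick v_2 = (0, 1, 0, 0)ᵀ.
Then v_1 = N · v_2 = (-2, 0, 0, 0)ᵀ.

Sanity check: (A − (-4)·I) v_1 = (0, 0, 0, 0)ᵀ = 0. ✓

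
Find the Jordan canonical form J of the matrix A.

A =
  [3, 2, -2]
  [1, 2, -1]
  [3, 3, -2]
J_2(1) ⊕ J_1(1)

The characteristic polynomial is
  det(x·I − A) = x^3 - 3*x^2 + 3*x - 1 = (x - 1)^3

Eigenvalues and multiplicities (the geometric multiplicity of λ is n − rank(A − λI), which equals the number of Jordan blocks for λ):
  λ = 1: algebraic multiplicity = 3, geometric multiplicity = 2

Determining the block sizes for each eigenvalue:
  λ = 1: 2 blocks summing to 3 forces exactly one block of size 2 and the rest size 1 → block sizes [2, 1]

Assembling the blocks gives a Jordan form
J =
  [1, 1, 0]
  [0, 1, 0]
  [0, 0, 1]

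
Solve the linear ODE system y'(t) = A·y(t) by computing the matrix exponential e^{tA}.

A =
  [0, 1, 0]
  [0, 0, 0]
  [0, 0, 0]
e^{tA} =
  [1, t, 0]
  [0, 1, 0]
  [0, 0, 1]

Strategy: write A = P · J · P⁻¹ where J is a Jordan canonical form, so e^{tA} = P · e^{tJ} · P⁻¹, and e^{tJ} can be computed block-by-block.

A has Jordan form
J =
  [0, 1, 0]
  [0, 0, 0]
  [0, 0, 0]
(up to reordering of blocks).

Per-block formulas:
  For a 1×1 block at λ = 0: exp(t · [0]) = [e^(0t)].
  For a 2×2 Jordan block J_2(0): exp(t · J_2(0)) = e^(0t)·(I + t·N), where N is the 2×2 nilpotent shift.

After assembling e^{tJ} and conjugating by P, we get:

e^{tA} =
  [1, t, 0]
  [0, 1, 0]
  [0, 0, 1]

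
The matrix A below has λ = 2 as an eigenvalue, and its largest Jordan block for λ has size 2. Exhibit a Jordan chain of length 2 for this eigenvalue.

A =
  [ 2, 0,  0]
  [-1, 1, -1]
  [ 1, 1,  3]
A Jordan chain for λ = 2 of length 2:
v_1 = (0, -1, 1)ᵀ
v_2 = (1, 0, 0)ᵀ

Let N = A − (2)·I. We want v_2 with N^2 v_2 = 0 but N^1 v_2 ≠ 0; then v_{j-1} := N · v_j for j = 2, …, 2.

Pick v_2 = (1, 0, 0)ᵀ.
Then v_1 = N · v_2 = (0, -1, 1)ᵀ.

Sanity check: (A − (2)·I) v_1 = (0, 0, 0)ᵀ = 0. ✓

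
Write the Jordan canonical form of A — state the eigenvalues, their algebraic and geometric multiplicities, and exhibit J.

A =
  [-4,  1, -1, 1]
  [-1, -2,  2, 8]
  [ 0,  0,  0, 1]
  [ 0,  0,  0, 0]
J_2(-3) ⊕ J_2(0)

The characteristic polynomial is
  det(x·I − A) = x^4 + 6*x^3 + 9*x^2 = x^2*(x + 3)^2

Eigenvalues and multiplicities (the geometric multiplicity of λ is n − rank(A − λI), which equals the number of Jordan blocks for λ):
  λ = -3: algebraic multiplicity = 2, geometric multiplicity = 1
  λ = 0: algebraic multiplicity = 2, geometric multiplicity = 1

Determining the block sizes for each eigenvalue:
  λ = -3: one block (gm = 1), so the single block has size am = 2 → block sizes [2]
  λ = 0: one block (gm = 1), so the single block has size am = 2 → block sizes [2]

Assembling the blocks gives a Jordan form
J =
  [-3,  1, 0, 0]
  [ 0, -3, 0, 0]
  [ 0,  0, 0, 1]
  [ 0,  0, 0, 0]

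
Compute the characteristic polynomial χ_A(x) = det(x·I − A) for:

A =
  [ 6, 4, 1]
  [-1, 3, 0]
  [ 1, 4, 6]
x^3 - 15*x^2 + 75*x - 125

Expanding det(x·I − A) (e.g. by cofactor expansion or by noting that A is similar to its Jordan form J, which has the same characteristic polynomial as A) gives
  χ_A(x) = x^3 - 15*x^2 + 75*x - 125
which factors as (x - 5)^3. The eigenvalues (with algebraic multiplicities) are λ = 5 with multiplicity 3.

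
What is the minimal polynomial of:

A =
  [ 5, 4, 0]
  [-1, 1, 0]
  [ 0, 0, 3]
x^2 - 6*x + 9

The characteristic polynomial is χ_A(x) = (x - 3)^3, so the eigenvalues are known. The minimal polynomial is
  m_A(x) = Π_λ (x − λ)^{k_λ}
where k_λ is the size of the *largest* Jordan block for λ (equivalently, the smallest k with (A − λI)^k v = 0 for every generalised eigenvector v of λ).

  λ = 3: largest Jordan block has size 2, contributing (x − 3)^2

So m_A(x) = (x - 3)^2 = x^2 - 6*x + 9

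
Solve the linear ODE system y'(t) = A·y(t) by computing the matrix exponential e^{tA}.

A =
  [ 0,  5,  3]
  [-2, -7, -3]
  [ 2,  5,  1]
e^{tA} =
  [2*t*exp(-2*t) + exp(-2*t), 5*t*exp(-2*t), 3*t*exp(-2*t)]
  [-2*t*exp(-2*t), -5*t*exp(-2*t) + exp(-2*t), -3*t*exp(-2*t)]
  [2*t*exp(-2*t), 5*t*exp(-2*t), 3*t*exp(-2*t) + exp(-2*t)]

Strategy: write A = P · J · P⁻¹ where J is a Jordan canonical form, so e^{tA} = P · e^{tJ} · P⁻¹, and e^{tJ} can be computed block-by-block.

A has Jordan form
J =
  [-2,  1,  0]
  [ 0, -2,  0]
  [ 0,  0, -2]
(up to reordering of blocks).

Per-block formulas:
  For a 2×2 Jordan block J_2(-2): exp(t · J_2(-2)) = e^(-2t)·(I + t·N), where N is the 2×2 nilpotent shift.
  For a 1×1 block at λ = -2: exp(t · [-2]) = [e^(-2t)].

After assembling e^{tJ} and conjugating by P, we get:

e^{tA} =
  [2*t*exp(-2*t) + exp(-2*t), 5*t*exp(-2*t), 3*t*exp(-2*t)]
  [-2*t*exp(-2*t), -5*t*exp(-2*t) + exp(-2*t), -3*t*exp(-2*t)]
  [2*t*exp(-2*t), 5*t*exp(-2*t), 3*t*exp(-2*t) + exp(-2*t)]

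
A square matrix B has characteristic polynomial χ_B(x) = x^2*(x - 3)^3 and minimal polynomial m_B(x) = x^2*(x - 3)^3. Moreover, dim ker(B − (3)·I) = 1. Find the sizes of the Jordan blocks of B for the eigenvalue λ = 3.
Block sizes for λ = 3: [3]

Step 1 — from the characteristic polynomial, algebraic multiplicity of λ = 3 is 3. From dim ker(B − (3)·I) = 1, there are exactly 1 Jordan blocks for λ = 3.
Step 2 — from the minimal polynomial, the factor (x − 3)^3 tells us the largest block for λ = 3 has size 3.
Step 3 — with total size 3, 1 blocks, and largest block 3, the block sizes (in nonincreasing order) are [3].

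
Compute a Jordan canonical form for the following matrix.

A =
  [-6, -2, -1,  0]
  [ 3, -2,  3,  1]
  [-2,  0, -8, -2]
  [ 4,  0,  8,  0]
J_3(-4) ⊕ J_1(-4)

The characteristic polynomial is
  det(x·I − A) = x^4 + 16*x^3 + 96*x^2 + 256*x + 256 = (x + 4)^4

Eigenvalues and multiplicities (the geometric multiplicity of λ is n − rank(A − λI), which equals the number of Jordan blocks for λ):
  λ = -4: algebraic multiplicity = 4, geometric multiplicity = 2

Determining the block sizes for each eigenvalue:
  λ = -4: with am = 4 and gm = 2, the partition is not yet determined (e.g. several partitions of 4 into 2 parts exist). Let N = A − (-4)·I. Computing rank(N^1) = 2, rank(N^2) = 1, rank(N^3) = 0; the number of blocks of size ≥ j is rank(N^{j−1}) − rank(N^j), giving [2, 1, 1]. So we have 1 block(s) of size 3, 1 block(s) of size 1 → block sizes [3, 1]

Assembling the blocks gives a Jordan form
J =
  [-4,  1,  0,  0]
  [ 0, -4,  1,  0]
  [ 0,  0, -4,  0]
  [ 0,  0,  0, -4]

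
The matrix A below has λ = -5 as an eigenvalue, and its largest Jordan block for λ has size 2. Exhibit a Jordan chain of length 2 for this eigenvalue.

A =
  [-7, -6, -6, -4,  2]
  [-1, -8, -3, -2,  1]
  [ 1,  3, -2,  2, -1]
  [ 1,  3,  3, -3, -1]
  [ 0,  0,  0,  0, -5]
A Jordan chain for λ = -5 of length 2:
v_1 = (-2, -1, 1, 1, 0)ᵀ
v_2 = (1, 0, 0, 0, 0)ᵀ

Let N = A − (-5)·I. We want v_2 with N^2 v_2 = 0 but N^1 v_2 ≠ 0; then v_{j-1} := N · v_j for j = 2, …, 2.

Pick v_2 = (1, 0, 0, 0, 0)ᵀ.
Then v_1 = N · v_2 = (-2, -1, 1, 1, 0)ᵀ.

Sanity check: (A − (-5)·I) v_1 = (0, 0, 0, 0, 0)ᵀ = 0. ✓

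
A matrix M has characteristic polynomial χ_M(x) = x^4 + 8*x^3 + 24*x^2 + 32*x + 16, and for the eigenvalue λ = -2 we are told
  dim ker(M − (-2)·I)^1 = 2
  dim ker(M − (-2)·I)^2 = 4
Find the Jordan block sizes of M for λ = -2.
Block sizes for λ = -2: [2, 2]

From the dimensions of kernels of powers, the number of Jordan blocks of size at least j is d_j − d_{j−1} where d_j = dim ker(N^j) (with d_0 = 0). Computing the differences gives [2, 2].
The number of blocks of size exactly k is (#blocks of size ≥ k) − (#blocks of size ≥ k + 1), so the partition is: 2 block(s) of size 2.
In nonincreasing order the block sizes are [2, 2].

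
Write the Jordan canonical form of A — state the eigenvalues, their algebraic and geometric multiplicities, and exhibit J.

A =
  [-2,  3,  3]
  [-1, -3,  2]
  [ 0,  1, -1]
J_3(-2)

The characteristic polynomial is
  det(x·I − A) = x^3 + 6*x^2 + 12*x + 8 = (x + 2)^3

Eigenvalues and multiplicities (the geometric multiplicity of λ is n − rank(A − λI), which equals the number of Jordan blocks for λ):
  λ = -2: algebraic multiplicity = 3, geometric multiplicity = 1

Determining the block sizes for each eigenvalue:
  λ = -2: one block (gm = 1), so the single block has size am = 3 → block sizes [3]

Assembling the blocks gives a Jordan form
J =
  [-2,  1,  0]
  [ 0, -2,  1]
  [ 0,  0, -2]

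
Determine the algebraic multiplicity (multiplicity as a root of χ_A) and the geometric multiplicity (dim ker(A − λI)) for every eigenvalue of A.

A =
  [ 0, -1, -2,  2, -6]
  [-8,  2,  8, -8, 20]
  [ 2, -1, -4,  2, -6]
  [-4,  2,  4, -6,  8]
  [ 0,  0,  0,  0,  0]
λ = -2: alg = 4, geom = 3; λ = 0: alg = 1, geom = 1

Step 1 — factor the characteristic polynomial to read off the algebraic multiplicities:
  χ_A(x) = x*(x + 2)^4

Step 2 — compute geometric multiplicities via the rank-nullity identity g(λ) = n − rank(A − λI):
  rank(A − (-2)·I) = 2, so dim ker(A − (-2)·I) = n − 2 = 3
  rank(A − (0)·I) = 4, so dim ker(A − (0)·I) = n − 4 = 1

Summary:
  λ = -2: algebraic multiplicity = 4, geometric multiplicity = 3
  λ = 0: algebraic multiplicity = 1, geometric multiplicity = 1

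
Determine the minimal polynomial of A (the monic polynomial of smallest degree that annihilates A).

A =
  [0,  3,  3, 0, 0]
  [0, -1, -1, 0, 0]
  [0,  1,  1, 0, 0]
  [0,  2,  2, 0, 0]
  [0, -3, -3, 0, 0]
x^2

The characteristic polynomial is χ_A(x) = x^5, so the eigenvalues are known. The minimal polynomial is
  m_A(x) = Π_λ (x − λ)^{k_λ}
where k_λ is the size of the *largest* Jordan block for λ (equivalently, the smallest k with (A − λI)^k v = 0 for every generalised eigenvector v of λ).

  λ = 0: largest Jordan block has size 2, contributing (x − 0)^2

So m_A(x) = x^2 = x^2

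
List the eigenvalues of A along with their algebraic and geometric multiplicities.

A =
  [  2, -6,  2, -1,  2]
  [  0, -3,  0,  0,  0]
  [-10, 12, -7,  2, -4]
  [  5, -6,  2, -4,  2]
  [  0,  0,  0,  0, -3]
λ = -3: alg = 5, geom = 4

Step 1 — factor the characteristic polynomial to read off the algebraic multiplicities:
  χ_A(x) = (x + 3)^5

Step 2 — compute geometric multiplicities via the rank-nullity identity g(λ) = n − rank(A − λI):
  rank(A − (-3)·I) = 1, so dim ker(A − (-3)·I) = n − 1 = 4

Summary:
  λ = -3: algebraic multiplicity = 5, geometric multiplicity = 4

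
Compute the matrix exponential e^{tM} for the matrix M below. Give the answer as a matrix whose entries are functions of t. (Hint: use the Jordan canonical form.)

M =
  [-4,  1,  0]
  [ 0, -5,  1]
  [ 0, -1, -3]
e^{tM} =
  [exp(-4*t), -t^2*exp(-4*t)/2 + t*exp(-4*t), t^2*exp(-4*t)/2]
  [0, -t*exp(-4*t) + exp(-4*t), t*exp(-4*t)]
  [0, -t*exp(-4*t), t*exp(-4*t) + exp(-4*t)]

Strategy: write M = P · J · P⁻¹ where J is a Jordan canonical form, so e^{tM} = P · e^{tJ} · P⁻¹, and e^{tJ} can be computed block-by-block.

M has Jordan form
J =
  [-4,  1,  0]
  [ 0, -4,  1]
  [ 0,  0, -4]
(up to reordering of blocks).

Per-block formulas:
  For a 3×3 Jordan block J_3(-4): exp(t · J_3(-4)) = e^(-4t)·(I + t·N + (t^2/2)·N^2), where N is the 3×3 nilpotent shift.

After assembling e^{tJ} and conjugating by P, we get:

e^{tM} =
  [exp(-4*t), -t^2*exp(-4*t)/2 + t*exp(-4*t), t^2*exp(-4*t)/2]
  [0, -t*exp(-4*t) + exp(-4*t), t*exp(-4*t)]
  [0, -t*exp(-4*t), t*exp(-4*t) + exp(-4*t)]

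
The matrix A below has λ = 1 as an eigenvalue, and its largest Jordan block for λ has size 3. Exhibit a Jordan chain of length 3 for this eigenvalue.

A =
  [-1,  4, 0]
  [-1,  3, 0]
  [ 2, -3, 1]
A Jordan chain for λ = 1 of length 3:
v_1 = (0, 0, -1)ᵀ
v_2 = (-2, -1, 2)ᵀ
v_3 = (1, 0, 0)ᵀ

Let N = A − (1)·I. We want v_3 with N^3 v_3 = 0 but N^2 v_3 ≠ 0; then v_{j-1} := N · v_j for j = 3, …, 2.

Pick v_3 = (1, 0, 0)ᵀ.
Then v_2 = N · v_3 = (-2, -1, 2)ᵀ.
Then v_1 = N · v_2 = (0, 0, -1)ᵀ.

Sanity check: (A − (1)·I) v_1 = (0, 0, 0)ᵀ = 0. ✓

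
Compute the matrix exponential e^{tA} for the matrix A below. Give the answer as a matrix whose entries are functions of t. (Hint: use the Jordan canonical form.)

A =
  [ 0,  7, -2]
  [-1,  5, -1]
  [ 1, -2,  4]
e^{tA} =
  [-3*t*exp(3*t) + exp(3*t), -3*t^2*exp(3*t)/2 + 7*t*exp(3*t), -3*t^2*exp(3*t)/2 - 2*t*exp(3*t)]
  [-t*exp(3*t), -t^2*exp(3*t)/2 + 2*t*exp(3*t) + exp(3*t), -t^2*exp(3*t)/2 - t*exp(3*t)]
  [t*exp(3*t), t^2*exp(3*t)/2 - 2*t*exp(3*t), t^2*exp(3*t)/2 + t*exp(3*t) + exp(3*t)]

Strategy: write A = P · J · P⁻¹ where J is a Jordan canonical form, so e^{tA} = P · e^{tJ} · P⁻¹, and e^{tJ} can be computed block-by-block.

A has Jordan form
J =
  [3, 1, 0]
  [0, 3, 1]
  [0, 0, 3]
(up to reordering of blocks).

Per-block formulas:
  For a 3×3 Jordan block J_3(3): exp(t · J_3(3)) = e^(3t)·(I + t·N + (t^2/2)·N^2), where N is the 3×3 nilpotent shift.

After assembling e^{tJ} and conjugating by P, we get:

e^{tA} =
  [-3*t*exp(3*t) + exp(3*t), -3*t^2*exp(3*t)/2 + 7*t*exp(3*t), -3*t^2*exp(3*t)/2 - 2*t*exp(3*t)]
  [-t*exp(3*t), -t^2*exp(3*t)/2 + 2*t*exp(3*t) + exp(3*t), -t^2*exp(3*t)/2 - t*exp(3*t)]
  [t*exp(3*t), t^2*exp(3*t)/2 - 2*t*exp(3*t), t^2*exp(3*t)/2 + t*exp(3*t) + exp(3*t)]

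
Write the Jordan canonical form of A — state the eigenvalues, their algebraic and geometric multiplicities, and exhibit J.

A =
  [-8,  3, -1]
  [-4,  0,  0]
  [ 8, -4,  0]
J_1(-4) ⊕ J_2(-2)

The characteristic polynomial is
  det(x·I − A) = x^3 + 8*x^2 + 20*x + 16 = (x + 2)^2*(x + 4)

Eigenvalues and multiplicities (the geometric multiplicity of λ is n − rank(A − λI), which equals the number of Jordan blocks for λ):
  λ = -4: algebraic multiplicity = 1, geometric multiplicity = 1
  λ = -2: algebraic multiplicity = 2, geometric multiplicity = 1

Determining the block sizes for each eigenvalue:
  λ = -4: one block (gm = 1), so the single block has size am = 1 → block sizes [1]
  λ = -2: one block (gm = 1), so the single block has size am = 2 → block sizes [2]

Assembling the blocks gives a Jordan form
J =
  [-4,  0,  0]
  [ 0, -2,  1]
  [ 0,  0, -2]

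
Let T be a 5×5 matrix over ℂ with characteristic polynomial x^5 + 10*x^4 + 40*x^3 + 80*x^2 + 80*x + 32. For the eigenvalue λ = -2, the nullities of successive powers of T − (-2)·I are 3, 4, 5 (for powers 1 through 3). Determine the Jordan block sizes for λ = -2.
Block sizes for λ = -2: [3, 1, 1]

From the dimensions of kernels of powers, the number of Jordan blocks of size at least j is d_j − d_{j−1} where d_j = dim ker(N^j) (with d_0 = 0). Computing the differences gives [3, 1, 1].
The number of blocks of size exactly k is (#blocks of size ≥ k) − (#blocks of size ≥ k + 1), so the partition is: 2 block(s) of size 1, 1 block(s) of size 3.
In nonincreasing order the block sizes are [3, 1, 1].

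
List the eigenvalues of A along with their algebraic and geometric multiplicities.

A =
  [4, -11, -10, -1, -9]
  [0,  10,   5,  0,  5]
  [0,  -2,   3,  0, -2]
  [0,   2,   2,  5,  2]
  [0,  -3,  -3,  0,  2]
λ = 4: alg = 1, geom = 1; λ = 5: alg = 4, geom = 3

Step 1 — factor the characteristic polynomial to read off the algebraic multiplicities:
  χ_A(x) = (x - 5)^4*(x - 4)

Step 2 — compute geometric multiplicities via the rank-nullity identity g(λ) = n − rank(A − λI):
  rank(A − (4)·I) = 4, so dim ker(A − (4)·I) = n − 4 = 1
  rank(A − (5)·I) = 2, so dim ker(A − (5)·I) = n − 2 = 3

Summary:
  λ = 4: algebraic multiplicity = 1, geometric multiplicity = 1
  λ = 5: algebraic multiplicity = 4, geometric multiplicity = 3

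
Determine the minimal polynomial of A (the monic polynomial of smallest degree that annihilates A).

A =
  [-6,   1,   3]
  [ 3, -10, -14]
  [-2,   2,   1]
x^3 + 15*x^2 + 75*x + 125

The characteristic polynomial is χ_A(x) = (x + 5)^3, so the eigenvalues are known. The minimal polynomial is
  m_A(x) = Π_λ (x − λ)^{k_λ}
where k_λ is the size of the *largest* Jordan block for λ (equivalently, the smallest k with (A − λI)^k v = 0 for every generalised eigenvector v of λ).

  λ = -5: largest Jordan block has size 3, contributing (x + 5)^3

So m_A(x) = (x + 5)^3 = x^3 + 15*x^2 + 75*x + 125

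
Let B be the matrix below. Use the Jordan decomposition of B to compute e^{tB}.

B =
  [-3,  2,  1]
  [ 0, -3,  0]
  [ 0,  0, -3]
e^{tB} =
  [exp(-3*t), 2*t*exp(-3*t), t*exp(-3*t)]
  [0, exp(-3*t), 0]
  [0, 0, exp(-3*t)]

Strategy: write B = P · J · P⁻¹ where J is a Jordan canonical form, so e^{tB} = P · e^{tJ} · P⁻¹, and e^{tJ} can be computed block-by-block.

B has Jordan form
J =
  [-3,  1,  0]
  [ 0, -3,  0]
  [ 0,  0, -3]
(up to reordering of blocks).

Per-block formulas:
  For a 2×2 Jordan block J_2(-3): exp(t · J_2(-3)) = e^(-3t)·(I + t·N), where N is the 2×2 nilpotent shift.
  For a 1×1 block at λ = -3: exp(t · [-3]) = [e^(-3t)].

After assembling e^{tJ} and conjugating by P, we get:

e^{tB} =
  [exp(-3*t), 2*t*exp(-3*t), t*exp(-3*t)]
  [0, exp(-3*t), 0]
  [0, 0, exp(-3*t)]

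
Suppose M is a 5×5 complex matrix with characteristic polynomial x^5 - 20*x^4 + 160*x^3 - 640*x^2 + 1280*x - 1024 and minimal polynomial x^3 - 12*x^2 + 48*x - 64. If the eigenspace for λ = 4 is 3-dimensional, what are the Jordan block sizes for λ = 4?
Block sizes for λ = 4: [3, 1, 1]

Step 1 — from the characteristic polynomial, algebraic multiplicity of λ = 4 is 5. From dim ker(M − (4)·I) = 3, there are exactly 3 Jordan blocks for λ = 4.
Step 2 — from the minimal polynomial, the factor (x − 4)^3 tells us the largest block for λ = 4 has size 3.
Step 3 — with total size 5, 3 blocks, and largest block 3, the block sizes (in nonincreasing order) are [3, 1, 1].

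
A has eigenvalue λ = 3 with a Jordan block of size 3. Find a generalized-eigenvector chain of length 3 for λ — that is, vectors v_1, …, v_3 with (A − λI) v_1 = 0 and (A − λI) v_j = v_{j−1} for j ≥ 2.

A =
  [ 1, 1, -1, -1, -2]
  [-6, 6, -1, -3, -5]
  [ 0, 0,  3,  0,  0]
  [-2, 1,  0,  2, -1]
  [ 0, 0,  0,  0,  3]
A Jordan chain for λ = 3 of length 3:
v_1 = (1, 3, 0, 1, 0)ᵀ
v_2 = (-1, -1, 0, 0, 0)ᵀ
v_3 = (0, 0, 1, 0, 0)ᵀ

Let N = A − (3)·I. We want v_3 with N^3 v_3 = 0 but N^2 v_3 ≠ 0; then v_{j-1} := N · v_j for j = 3, …, 2.

Pick v_3 = (0, 0, 1, 0, 0)ᵀ.
Then v_2 = N · v_3 = (-1, -1, 0, 0, 0)ᵀ.
Then v_1 = N · v_2 = (1, 3, 0, 1, 0)ᵀ.

Sanity check: (A − (3)·I) v_1 = (0, 0, 0, 0, 0)ᵀ = 0. ✓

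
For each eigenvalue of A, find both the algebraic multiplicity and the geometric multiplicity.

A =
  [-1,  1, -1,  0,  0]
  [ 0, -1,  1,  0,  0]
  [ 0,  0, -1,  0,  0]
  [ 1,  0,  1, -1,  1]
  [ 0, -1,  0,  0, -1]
λ = -1: alg = 5, geom = 2

Step 1 — factor the characteristic polynomial to read off the algebraic multiplicities:
  χ_A(x) = (x + 1)^5

Step 2 — compute geometric multiplicities via the rank-nullity identity g(λ) = n − rank(A − λI):
  rank(A − (-1)·I) = 3, so dim ker(A − (-1)·I) = n − 3 = 2

Summary:
  λ = -1: algebraic multiplicity = 5, geometric multiplicity = 2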